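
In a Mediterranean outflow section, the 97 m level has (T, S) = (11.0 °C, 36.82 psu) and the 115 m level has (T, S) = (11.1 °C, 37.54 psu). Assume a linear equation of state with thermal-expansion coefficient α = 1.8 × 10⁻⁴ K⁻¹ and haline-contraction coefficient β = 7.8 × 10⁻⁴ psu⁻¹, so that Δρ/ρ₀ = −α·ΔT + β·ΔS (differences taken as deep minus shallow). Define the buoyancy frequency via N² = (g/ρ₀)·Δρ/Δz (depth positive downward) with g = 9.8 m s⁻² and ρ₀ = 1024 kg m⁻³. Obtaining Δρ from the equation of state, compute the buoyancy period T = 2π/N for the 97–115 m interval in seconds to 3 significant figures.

365 s

ΔT = +0.1 K, ΔS = +0.72 psu (deep − shallow).
Δρ/ρ₀ = −αΔT + βΔS = -1.80 × 10⁻⁵ + 5.616 × 10⁻⁴ = 5.436 × 10⁻⁴, so Δρ ≈ 0.5566 kg m⁻³.
N² = (g/ρ₀)·Δρ/Δz = g·(Δρ/ρ₀)/Δz = 9.8 × 5.436 × 10⁻⁴ / 18 = 2.9596 × 10⁻⁴ s⁻².
N = √(2.9596 × 10⁻⁴) = 0.017203 rad s⁻¹ → T = 2π/N = 365.24 s ≈ 365 s.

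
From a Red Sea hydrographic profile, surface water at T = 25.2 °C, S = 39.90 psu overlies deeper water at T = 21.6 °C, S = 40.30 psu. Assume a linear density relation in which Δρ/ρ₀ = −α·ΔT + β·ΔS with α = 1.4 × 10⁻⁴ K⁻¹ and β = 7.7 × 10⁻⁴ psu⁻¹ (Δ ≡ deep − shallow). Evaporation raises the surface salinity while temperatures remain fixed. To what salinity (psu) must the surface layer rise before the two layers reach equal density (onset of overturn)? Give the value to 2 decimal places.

Neutral buoyancy requires −α(T_deep − T_surf) + β(S_deep − S_surf′) = 0.
S_surf′ = S_deep − (α/β)·ΔT = 40.30 − (1.4 × 10⁻⁴/7.7 × 10⁻⁴)·(-3.6) = 40.9545 psu.
Increase required: 40.9545 − 39.90 = 1.0545 psu.

40.95 psu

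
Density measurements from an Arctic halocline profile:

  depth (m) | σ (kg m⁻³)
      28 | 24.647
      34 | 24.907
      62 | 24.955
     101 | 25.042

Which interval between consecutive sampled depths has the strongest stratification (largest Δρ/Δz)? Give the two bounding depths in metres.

28–34 m

Compute the density gradient over each adjacent pair:
  28–34 m: Δρ/Δz = 0.260/6 = 0.043 kg m⁻⁴
  34–62 m: Δρ/Δz = 0.048/28 = 1.7 × 10⁻³ kg m⁻⁴
  62–101 m: Δρ/Δz = 0.087/39 = 2.2 × 10⁻³ kg m⁻⁴
The largest gradient is in the 28–34 m interval — the pycnocline.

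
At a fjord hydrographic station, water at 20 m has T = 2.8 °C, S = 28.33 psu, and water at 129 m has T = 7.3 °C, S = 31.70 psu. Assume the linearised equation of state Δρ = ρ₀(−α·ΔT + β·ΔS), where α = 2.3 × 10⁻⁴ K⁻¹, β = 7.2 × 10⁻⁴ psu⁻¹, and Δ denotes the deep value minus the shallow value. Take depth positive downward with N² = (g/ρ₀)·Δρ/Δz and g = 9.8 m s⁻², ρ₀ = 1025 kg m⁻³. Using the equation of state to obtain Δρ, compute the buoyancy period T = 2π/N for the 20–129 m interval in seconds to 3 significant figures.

ΔT = +4.5 K, ΔS = +3.37 psu (deep − shallow).
Δρ/ρ₀ = −αΔT + βΔS = -1.035 × 10⁻³ + 2.4264 × 10⁻³ = 1.3914 × 10⁻³, so Δρ ≈ 1.426 kg m⁻³.
N² = (g/ρ₀)·Δρ/Δz = g·(Δρ/ρ₀)/Δz = 9.8 × 1.3914 × 10⁻³ / 109 = 1.2510 × 10⁻⁴ s⁻².
N = √(1.2510 × 10⁻⁴) = 0.011185 rad s⁻¹ → T = 2π/N = 561.75 s ≈ 562 s.

562 s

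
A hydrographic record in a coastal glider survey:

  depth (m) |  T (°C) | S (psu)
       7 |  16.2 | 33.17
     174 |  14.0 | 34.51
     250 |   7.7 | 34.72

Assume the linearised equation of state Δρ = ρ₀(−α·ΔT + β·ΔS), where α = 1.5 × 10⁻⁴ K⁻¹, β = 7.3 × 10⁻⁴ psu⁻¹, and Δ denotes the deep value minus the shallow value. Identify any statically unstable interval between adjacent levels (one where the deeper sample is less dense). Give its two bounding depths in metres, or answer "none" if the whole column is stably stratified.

none

Evaluate Δρ/ρ₀ = −αΔT + βΔS across each adjacent pair:
  7–174 m: −αΔT+βΔS = −(1.5 × 10⁻⁴)(-2.2)+(7.3 × 10⁻⁴)(+1.34) = 1.3 × 10⁻³ → stable
  174–250 m: −αΔT+βΔS = −(1.5 × 10⁻⁴)(-6.3)+(7.3 × 10⁻⁴)(+0.21) = 1.1 × 10⁻³ → stable
Every interval has Δρ > 0: the column is stably stratified throughout.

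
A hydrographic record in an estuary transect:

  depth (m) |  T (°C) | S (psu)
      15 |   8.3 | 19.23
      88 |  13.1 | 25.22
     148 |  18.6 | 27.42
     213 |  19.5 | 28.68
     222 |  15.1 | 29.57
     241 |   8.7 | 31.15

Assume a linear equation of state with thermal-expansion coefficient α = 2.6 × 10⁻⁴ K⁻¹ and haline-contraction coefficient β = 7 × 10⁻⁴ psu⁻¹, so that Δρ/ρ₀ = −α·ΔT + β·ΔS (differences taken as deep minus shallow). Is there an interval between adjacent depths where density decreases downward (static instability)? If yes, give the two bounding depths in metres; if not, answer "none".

none

Evaluate Δρ/ρ₀ = −αΔT + βΔS across each adjacent pair:
  15–88 m: −αΔT+βΔS = −(2.6 × 10⁻⁴)(+4.8)+(7 × 10⁻⁴)(+5.99) = 2.9 × 10⁻³ → stable
  88–148 m: −αΔT+βΔS = −(2.6 × 10⁻⁴)(+5.5)+(7 × 10⁻⁴)(+2.20) = 1.1 × 10⁻⁴ → stable
  148–213 m: −αΔT+βΔS = −(2.6 × 10⁻⁴)(+0.9)+(7 × 10⁻⁴)(+1.26) = 6.5 × 10⁻⁴ → stable
  213–222 m: −αΔT+βΔS = −(2.6 × 10⁻⁴)(-4.4)+(7 × 10⁻⁴)(+0.89) = 1.8 × 10⁻³ → stable
  222–241 m: −αΔT+βΔS = −(2.6 × 10⁻⁴)(-6.4)+(7 × 10⁻⁴)(+1.58) = 2.8 × 10⁻³ → stable
Every interval has Δρ > 0: the column is stably stratified throughout.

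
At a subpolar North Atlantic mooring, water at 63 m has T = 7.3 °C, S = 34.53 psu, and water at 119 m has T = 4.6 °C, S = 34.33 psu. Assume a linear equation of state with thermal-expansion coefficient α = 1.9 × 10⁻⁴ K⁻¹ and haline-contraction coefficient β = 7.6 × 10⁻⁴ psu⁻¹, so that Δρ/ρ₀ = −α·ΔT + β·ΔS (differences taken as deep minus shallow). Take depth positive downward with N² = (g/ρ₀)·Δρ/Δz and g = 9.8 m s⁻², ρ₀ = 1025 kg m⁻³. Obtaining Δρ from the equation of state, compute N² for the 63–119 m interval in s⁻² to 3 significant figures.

ΔT = -2.7 K, ΔS = -0.20 psu (deep − shallow).
Δρ/ρ₀ = −αΔT + βΔS = 5.13 × 10⁻⁴ − 1.52 × 10⁻⁴ = 3.61 × 10⁻⁴, so Δρ ≈ 0.3700 kg m⁻³.
N² = (g/ρ₀)·Δρ/Δz = g·(Δρ/ρ₀)/Δz = 9.8 × 3.61 × 10⁻⁴ / 56 = 6.3175 × 10⁻⁵ s⁻² ≈ 6.32 × 10⁻⁵ s⁻².

6.32 × 10⁻⁵ s⁻²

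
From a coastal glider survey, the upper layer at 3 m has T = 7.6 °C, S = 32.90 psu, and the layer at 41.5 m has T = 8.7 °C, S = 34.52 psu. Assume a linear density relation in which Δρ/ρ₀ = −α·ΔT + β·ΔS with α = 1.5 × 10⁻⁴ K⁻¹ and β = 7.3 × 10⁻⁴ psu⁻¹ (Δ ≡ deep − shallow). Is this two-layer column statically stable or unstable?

stable

ΔT = 8.7 − 7.6 = +1.1 K and ΔS = 34.52 − 32.90 = +1.62 psu (deep − shallow).
−αΔT = -1.65 × 10⁻⁴; βΔS = 1.1826 × 10⁻³; sum Δρ/ρ₀ = 1.0176 × 10⁻³.
Δρ/ρ₀ > 0, so Δρ > 0: deeper water is denser → statically stable.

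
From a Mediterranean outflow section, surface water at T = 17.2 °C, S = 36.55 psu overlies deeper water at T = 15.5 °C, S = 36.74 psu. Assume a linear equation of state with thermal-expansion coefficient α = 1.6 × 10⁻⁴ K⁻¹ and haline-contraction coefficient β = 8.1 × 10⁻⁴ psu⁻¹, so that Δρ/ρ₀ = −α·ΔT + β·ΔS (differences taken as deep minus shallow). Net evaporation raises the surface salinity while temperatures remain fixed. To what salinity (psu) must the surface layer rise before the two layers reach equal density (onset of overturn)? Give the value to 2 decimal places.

Neutral buoyancy requires −α(T_deep − T_surf) + β(S_deep − S_surf′) = 0.
S_surf′ = S_deep − (α/β)·ΔT = 36.74 − (1.6 × 10⁻⁴/8.1 × 10⁻⁴)·(-1.7) = 37.0758 psu.
Increase required: 37.0758 − 36.55 = 0.5258 psu.

37.08 psu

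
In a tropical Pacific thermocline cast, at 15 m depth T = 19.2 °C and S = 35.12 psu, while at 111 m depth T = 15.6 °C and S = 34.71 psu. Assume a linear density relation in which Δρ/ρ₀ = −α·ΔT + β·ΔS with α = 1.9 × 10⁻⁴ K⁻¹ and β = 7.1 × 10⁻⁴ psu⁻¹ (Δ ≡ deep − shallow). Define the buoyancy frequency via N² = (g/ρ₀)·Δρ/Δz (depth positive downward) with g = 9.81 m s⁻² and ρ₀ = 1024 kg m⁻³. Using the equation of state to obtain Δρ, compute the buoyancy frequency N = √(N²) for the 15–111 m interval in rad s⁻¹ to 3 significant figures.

6.34 × 10⁻³ rad s⁻¹

ΔT = -3.6 K, ΔS = -0.41 psu (deep − shallow).
Δρ/ρ₀ = −αΔT + βΔS = 6.84 × 10⁻⁴ − 2.911 × 10⁻⁴ = 3.929 × 10⁻⁴, so Δρ ≈ 0.4023 kg m⁻³.
N² = (g/ρ₀)·Δρ/Δz = g·(Δρ/ρ₀)/Δz = 9.81 × 3.929 × 10⁻⁴ / 96 = 4.0149 × 10⁻⁵ s⁻².
N = √(4.0149 × 10⁻⁵) = 6.3363 × 10⁻³ rad s⁻¹ ≈ 6.34 × 10⁻³ rad s⁻¹.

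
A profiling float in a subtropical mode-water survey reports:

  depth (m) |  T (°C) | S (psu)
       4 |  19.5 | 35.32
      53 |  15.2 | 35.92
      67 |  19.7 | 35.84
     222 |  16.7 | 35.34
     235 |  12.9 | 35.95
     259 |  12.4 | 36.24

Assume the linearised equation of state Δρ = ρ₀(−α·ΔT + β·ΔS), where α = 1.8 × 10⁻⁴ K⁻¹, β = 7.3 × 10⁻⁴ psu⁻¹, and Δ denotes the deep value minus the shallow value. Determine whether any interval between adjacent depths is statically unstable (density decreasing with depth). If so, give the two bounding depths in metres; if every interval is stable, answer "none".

Evaluate Δρ/ρ₀ = −αΔT + βΔS across each adjacent pair:
  4–53 m: −αΔT+βΔS = −(1.8 × 10⁻⁴)(-4.3)+(7.3 × 10⁻⁴)(+0.60) = 1.2 × 10⁻³ → stable
  53–67 m: −αΔT+βΔS = −(1.8 × 10⁻⁴)(+4.5)+(7.3 × 10⁻⁴)(-0.08) = -8.7 × 10⁻⁴ → UNSTABLE
  67–222 m: −αΔT+βΔS = −(1.8 × 10⁻⁴)(-3.0)+(7.3 × 10⁻⁴)(-0.50) = 1.8 × 10⁻⁴ → stable
  222–235 m: −αΔT+βΔS = −(1.8 × 10⁻⁴)(-3.8)+(7.3 × 10⁻⁴)(+0.61) = 1.1 × 10⁻³ → stable
  235–259 m: −αΔT+βΔS = −(1.8 × 10⁻⁴)(-0.5)+(7.3 × 10⁻⁴)(+0.29) = 3.0 × 10⁻⁴ → stable
The 53–67 m interval has Δρ < 0: lighter water underlies denser water.

53–67 m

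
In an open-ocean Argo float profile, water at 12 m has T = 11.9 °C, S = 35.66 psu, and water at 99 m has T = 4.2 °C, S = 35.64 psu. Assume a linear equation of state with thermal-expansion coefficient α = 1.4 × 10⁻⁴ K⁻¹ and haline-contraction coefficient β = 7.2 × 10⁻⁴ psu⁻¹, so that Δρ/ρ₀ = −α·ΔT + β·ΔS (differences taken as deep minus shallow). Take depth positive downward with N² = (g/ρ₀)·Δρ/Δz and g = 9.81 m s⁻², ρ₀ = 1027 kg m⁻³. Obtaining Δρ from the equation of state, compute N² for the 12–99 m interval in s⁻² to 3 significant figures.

1.20 × 10⁻⁴ s⁻²

ΔT = -7.7 K, ΔS = -0.02 psu (deep − shallow).
Δρ/ρ₀ = −αΔT + βΔS = 1.078 × 10⁻³ − 1.44 × 10⁻⁵ = 1.0636 × 10⁻³, so Δρ ≈ 1.092 kg m⁻³.
N² = (g/ρ₀)·Δρ/Δz = g·(Δρ/ρ₀)/Δz = 9.81 × 1.0636 × 10⁻³ / 87 = 1.1993 × 10⁻⁴ s⁻² ≈ 1.20 × 10⁻⁴ s⁻².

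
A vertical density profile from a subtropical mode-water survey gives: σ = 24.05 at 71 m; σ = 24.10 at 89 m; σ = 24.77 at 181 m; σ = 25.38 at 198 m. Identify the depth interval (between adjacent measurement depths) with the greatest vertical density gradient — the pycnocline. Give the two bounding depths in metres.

Compute the density gradient over each adjacent pair:
  71–89 m: Δρ/Δz = 0.05/18 = 2.8 × 10⁻³ kg m⁻⁴
  89–181 m: Δρ/Δz = 0.67/92 = 7.3 × 10⁻³ kg m⁻⁴
  181–198 m: Δρ/Δz = 0.61/17 = 0.036 kg m⁻⁴
The largest gradient is in the 181–198 m interval — the pycnocline.

181–198 m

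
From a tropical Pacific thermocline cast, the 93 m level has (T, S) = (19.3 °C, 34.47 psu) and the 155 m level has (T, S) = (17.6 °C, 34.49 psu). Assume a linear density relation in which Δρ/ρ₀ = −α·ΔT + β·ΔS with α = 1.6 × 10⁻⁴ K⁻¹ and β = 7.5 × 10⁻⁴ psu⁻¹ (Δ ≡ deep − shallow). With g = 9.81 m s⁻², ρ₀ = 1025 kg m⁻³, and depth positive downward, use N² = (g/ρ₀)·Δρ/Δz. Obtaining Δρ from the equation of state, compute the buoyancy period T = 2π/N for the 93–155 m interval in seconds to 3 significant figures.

932 s

ΔT = -1.7 K, ΔS = +0.02 psu (deep − shallow).
Δρ/ρ₀ = −αΔT + βΔS = 2.72 × 10⁻⁴ + 1.50 × 10⁻⁵ = 2.87 × 10⁻⁴, so Δρ ≈ 0.2942 kg m⁻³.
N² = (g/ρ₀)·Δρ/Δz = g·(Δρ/ρ₀)/Δz = 9.81 × 2.87 × 10⁻⁴ / 62 = 4.5411 × 10⁻⁵ s⁻².
N = √(4.5411 × 10⁻⁵) = 6.7388 × 10⁻³ rad s⁻¹ → T = 2π/N = 932.39 s ≈ 932 s.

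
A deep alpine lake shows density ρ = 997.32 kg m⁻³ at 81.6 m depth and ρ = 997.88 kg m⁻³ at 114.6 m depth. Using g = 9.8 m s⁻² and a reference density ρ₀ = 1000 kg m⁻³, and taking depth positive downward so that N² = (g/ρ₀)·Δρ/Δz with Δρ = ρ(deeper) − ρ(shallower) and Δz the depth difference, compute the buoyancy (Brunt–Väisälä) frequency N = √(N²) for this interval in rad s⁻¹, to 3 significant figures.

Δρ = 997.88 − 997.32 = 0.56 kg m⁻³ over Δz = 114.6 − 81.6 = 33 m.
N² = (9.8/1000) × (0.56/33) = 1.6630 × 10⁻⁴ s⁻².
N = √(1.6630 × 10⁻⁴) = 0.012896 rad s⁻¹ ≈ 0.0129 rad s⁻¹.

0.0129 rad s⁻¹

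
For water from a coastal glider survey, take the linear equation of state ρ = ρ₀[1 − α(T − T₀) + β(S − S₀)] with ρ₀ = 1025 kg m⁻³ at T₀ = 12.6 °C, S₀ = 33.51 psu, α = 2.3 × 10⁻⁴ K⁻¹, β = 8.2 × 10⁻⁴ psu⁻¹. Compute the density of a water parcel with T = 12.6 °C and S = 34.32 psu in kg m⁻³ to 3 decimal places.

1025.681 kg m⁻³

T − T₀ = +0.0 K, S − S₀ = +0.81 psu.
Bracket = 1 − α·(+0.0) + β·(+0.81) = 1 + (6.642 × 10⁻⁴) = 1.0006642.
ρ = 1025 × 1.0006642 = 1025.681 kg m⁻³.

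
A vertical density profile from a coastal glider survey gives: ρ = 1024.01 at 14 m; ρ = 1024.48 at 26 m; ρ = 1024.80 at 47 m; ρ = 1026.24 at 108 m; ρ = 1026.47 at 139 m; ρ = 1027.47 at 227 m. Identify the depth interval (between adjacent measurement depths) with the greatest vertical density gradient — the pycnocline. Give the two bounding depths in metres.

Compute the density gradient over each adjacent pair:
  14–26 m: Δρ/Δz = 0.47/12 = 0.039 kg m⁻⁴
  26–47 m: Δρ/Δz = 0.32/21 = 0.015 kg m⁻⁴
  47–108 m: Δρ/Δz = 1.44/61 = 0.024 kg m⁻⁴
  108–139 m: Δρ/Δz = 0.23/31 = 7.4 × 10⁻³ kg m⁻⁴
  139–227 m: Δρ/Δz = 1.00/88 = 0.011 kg m⁻⁴
The largest gradient is in the 14–26 m interval — the pycnocline.

14–26 m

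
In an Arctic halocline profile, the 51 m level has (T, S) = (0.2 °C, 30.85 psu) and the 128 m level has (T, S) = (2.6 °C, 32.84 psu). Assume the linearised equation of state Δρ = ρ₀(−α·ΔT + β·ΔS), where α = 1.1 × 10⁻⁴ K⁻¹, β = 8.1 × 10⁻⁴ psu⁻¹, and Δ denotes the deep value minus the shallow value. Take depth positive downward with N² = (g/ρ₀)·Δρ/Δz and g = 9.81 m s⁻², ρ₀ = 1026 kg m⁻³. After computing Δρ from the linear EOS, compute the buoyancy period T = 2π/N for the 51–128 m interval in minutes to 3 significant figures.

7.99 min

ΔT = +2.4 K, ΔS = +1.99 psu (deep − shallow).
Δρ/ρ₀ = −αΔT + βΔS = -2.64 × 10⁻⁴ + 1.6119 × 10⁻³ = 1.3479 × 10⁻³, so Δρ ≈ 1.383 kg m⁻³.
N² = (g/ρ₀)·Δρ/Δz = g·(Δρ/ρ₀)/Δz = 9.81 × 1.3479 × 10⁻³ / 77 = 1.7173 × 10⁻⁴ s⁻².
N = √(1.7173 × 10⁻⁴) = 0.013105 rad s⁻¹ → T = 2π/N = 479.45 s = 7.9908 min ≈ 7.99 min.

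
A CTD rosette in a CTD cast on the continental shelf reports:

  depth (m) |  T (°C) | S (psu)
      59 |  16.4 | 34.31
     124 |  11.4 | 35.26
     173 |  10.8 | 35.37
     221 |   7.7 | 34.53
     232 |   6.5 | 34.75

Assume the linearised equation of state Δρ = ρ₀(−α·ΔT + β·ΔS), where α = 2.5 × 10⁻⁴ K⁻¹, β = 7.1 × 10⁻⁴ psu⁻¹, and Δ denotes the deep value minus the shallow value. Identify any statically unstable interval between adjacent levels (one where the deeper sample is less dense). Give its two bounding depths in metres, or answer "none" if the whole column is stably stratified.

Evaluate Δρ/ρ₀ = −αΔT + βΔS across each adjacent pair:
  59–124 m: −αΔT+βΔS = −(2.5 × 10⁻⁴)(-5.0)+(7.1 × 10⁻⁴)(+0.95) = 1.9 × 10⁻³ → stable
  124–173 m: −αΔT+βΔS = −(2.5 × 10⁻⁴)(-0.6)+(7.1 × 10⁻⁴)(+0.11) = 2.3 × 10⁻⁴ → stable
  173–221 m: −αΔT+βΔS = −(2.5 × 10⁻⁴)(-3.1)+(7.1 × 10⁻⁴)(-0.84) = 1.8 × 10⁻⁴ → stable
  221–232 m: −αΔT+βΔS = −(2.5 × 10⁻⁴)(-1.2)+(7.1 × 10⁻⁴)(+0.22) = 4.6 × 10⁻⁴ → stable
Every interval has Δρ > 0: the column is stably stratified throughout.

none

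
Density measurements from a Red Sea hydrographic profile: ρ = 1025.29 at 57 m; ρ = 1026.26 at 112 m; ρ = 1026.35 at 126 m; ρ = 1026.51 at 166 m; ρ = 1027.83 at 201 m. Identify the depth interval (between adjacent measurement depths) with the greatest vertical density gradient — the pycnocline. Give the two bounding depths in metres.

166–201 m

Compute the density gradient over each adjacent pair:
  57–112 m: Δρ/Δz = 0.97/55 = 0.018 kg m⁻⁴
  112–126 m: Δρ/Δz = 0.09/14 = 6.4 × 10⁻³ kg m⁻⁴
  126–166 m: Δρ/Δz = 0.16/40 = 4.0 × 10⁻³ kg m⁻⁴
  166–201 m: Δρ/Δz = 1.32/35 = 0.038 kg m⁻⁴
The largest gradient is in the 166–201 m interval — the pycnocline.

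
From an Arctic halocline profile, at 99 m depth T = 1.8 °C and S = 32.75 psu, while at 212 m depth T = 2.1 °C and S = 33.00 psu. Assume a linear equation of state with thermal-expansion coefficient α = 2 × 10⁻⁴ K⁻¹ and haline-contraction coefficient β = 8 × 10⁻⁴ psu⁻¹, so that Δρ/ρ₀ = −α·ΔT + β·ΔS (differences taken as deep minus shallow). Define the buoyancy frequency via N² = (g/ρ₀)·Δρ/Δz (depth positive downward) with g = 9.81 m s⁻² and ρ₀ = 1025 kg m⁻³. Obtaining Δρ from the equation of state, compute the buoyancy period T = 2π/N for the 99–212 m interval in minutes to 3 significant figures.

30.0 min

ΔT = +0.3 K, ΔS = +0.25 psu (deep − shallow).
Δρ/ρ₀ = −αΔT + βΔS = -6.00 × 10⁻⁵ + 2.00 × 10⁻⁴ = 1.40 × 10⁻⁴, so Δρ ≈ 0.1435 kg m⁻³.
N² = (g/ρ₀)·Δρ/Δz = g·(Δρ/ρ₀)/Δz = 9.81 × 1.40 × 10⁻⁴ / 113 = 1.2154 × 10⁻⁵ s⁻².
N = √(1.2154 × 10⁻⁵) = 3.4863 × 10⁻³ rad s⁻¹ → T = 2π/N = 1.8023 × 10³ s = 30.038 min ≈ 30.0 min.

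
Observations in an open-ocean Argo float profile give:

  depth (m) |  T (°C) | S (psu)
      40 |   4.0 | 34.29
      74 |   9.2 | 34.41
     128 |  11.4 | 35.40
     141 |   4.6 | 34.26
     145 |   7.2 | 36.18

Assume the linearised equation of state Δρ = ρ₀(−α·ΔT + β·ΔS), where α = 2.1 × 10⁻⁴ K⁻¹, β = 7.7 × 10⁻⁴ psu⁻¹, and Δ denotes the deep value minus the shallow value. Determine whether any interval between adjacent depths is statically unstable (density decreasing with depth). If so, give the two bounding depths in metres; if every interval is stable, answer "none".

40–74 m

Evaluate Δρ/ρ₀ = −αΔT + βΔS across each adjacent pair:
  40–74 m: −αΔT+βΔS = −(2.1 × 10⁻⁴)(+5.2)+(7.7 × 10⁻⁴)(+0.12) = -1.0 × 10⁻³ → UNSTABLE
  74–128 m: −αΔT+βΔS = −(2.1 × 10⁻⁴)(+2.2)+(7.7 × 10⁻⁴)(+0.99) = 3.0 × 10⁻⁴ → stable
  128–141 m: −αΔT+βΔS = −(2.1 × 10⁻⁴)(-6.8)+(7.7 × 10⁻⁴)(-1.14) = 5.5 × 10⁻⁴ → stable
  141–145 m: −αΔT+βΔS = −(2.1 × 10⁻⁴)(+2.6)+(7.7 × 10⁻⁴)(+1.92) = 9.3 × 10⁻⁴ → stable
The 40–74 m interval has Δρ < 0: lighter water underlies denser water.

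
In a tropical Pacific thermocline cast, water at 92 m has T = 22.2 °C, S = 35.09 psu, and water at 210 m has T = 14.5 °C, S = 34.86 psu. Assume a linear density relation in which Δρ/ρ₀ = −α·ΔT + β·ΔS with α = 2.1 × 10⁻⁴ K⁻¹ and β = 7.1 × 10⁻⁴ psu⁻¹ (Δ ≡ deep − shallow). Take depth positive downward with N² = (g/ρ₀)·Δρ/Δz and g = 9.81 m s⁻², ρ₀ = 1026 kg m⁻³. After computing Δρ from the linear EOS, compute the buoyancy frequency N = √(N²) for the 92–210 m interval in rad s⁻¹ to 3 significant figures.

0.0110 rad s⁻¹

ΔT = -7.7 K, ΔS = -0.23 psu (deep − shallow).
Δρ/ρ₀ = −αΔT + βΔS = 1.617 × 10⁻³ − 1.633 × 10⁻⁴ = 1.4537 × 10⁻³, so Δρ ≈ 1.491 kg m⁻³.
N² = (g/ρ₀)·Δρ/Δz = g·(Δρ/ρ₀)/Δz = 9.81 × 1.4537 × 10⁻³ / 118 = 1.2085 × 10⁻⁴ s⁻².
N = √(1.2085 × 10⁻⁴) = 0.010993 rad s⁻¹ ≈ 0.0110 rad s⁻¹.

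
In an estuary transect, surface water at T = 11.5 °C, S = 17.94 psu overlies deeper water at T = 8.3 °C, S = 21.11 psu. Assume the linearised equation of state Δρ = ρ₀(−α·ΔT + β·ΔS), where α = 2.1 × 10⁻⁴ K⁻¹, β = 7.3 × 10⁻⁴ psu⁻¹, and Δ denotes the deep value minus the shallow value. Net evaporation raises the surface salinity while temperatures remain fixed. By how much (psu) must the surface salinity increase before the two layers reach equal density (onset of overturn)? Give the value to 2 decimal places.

Neutral buoyancy requires −α(T_deep − T_surf) + β(S_deep − S_surf′) = 0.
S_surf′ = S_deep − (α/β)·ΔT = 21.11 − (2.1 × 10⁻⁴/7.3 × 10⁻⁴)·(-3.2) = 22.0305 psu.
Increase required: 22.0305 − 17.94 = 4.0905 psu.

4.09 psu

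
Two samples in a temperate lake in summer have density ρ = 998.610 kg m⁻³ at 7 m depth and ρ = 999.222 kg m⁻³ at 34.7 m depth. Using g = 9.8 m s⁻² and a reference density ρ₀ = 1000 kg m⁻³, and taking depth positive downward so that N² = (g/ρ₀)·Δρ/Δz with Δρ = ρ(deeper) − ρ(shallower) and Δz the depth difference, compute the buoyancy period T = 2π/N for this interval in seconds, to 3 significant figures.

Δρ = 999.222 − 998.610 = 0.612 kg m⁻³ over Δz = 34.7 − 7 = 27.7 m.
N² = (9.8/1000) × (0.612/27.7) = 2.1652 × 10⁻⁴ s⁻².
N = √(2.1652 × 10⁻⁴) = 0.014715 rad s⁻¹, so T = 2π/N = 426.99 s ≈ 427 s.

427 s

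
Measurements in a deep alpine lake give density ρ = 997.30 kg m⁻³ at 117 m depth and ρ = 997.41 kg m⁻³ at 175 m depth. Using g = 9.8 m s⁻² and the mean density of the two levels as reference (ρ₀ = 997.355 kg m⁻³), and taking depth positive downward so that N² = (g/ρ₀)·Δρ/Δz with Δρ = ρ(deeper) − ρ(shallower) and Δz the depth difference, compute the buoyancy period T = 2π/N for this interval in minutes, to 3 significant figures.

24.3 min

Δρ = 997.41 − 997.30 = 0.11 kg m⁻³ over Δz = 175 − 117 = 58 m.
N² = (9.8/997.355) × (0.11/58) = 1.8635 × 10⁻⁵ s⁻².
N = √(1.8635 × 10⁻⁵) = 4.3168 × 10⁻³ rad s⁻¹, so T = 2π/N = 1.4555 × 10³ s = 24.258 min ≈ 24.3 min.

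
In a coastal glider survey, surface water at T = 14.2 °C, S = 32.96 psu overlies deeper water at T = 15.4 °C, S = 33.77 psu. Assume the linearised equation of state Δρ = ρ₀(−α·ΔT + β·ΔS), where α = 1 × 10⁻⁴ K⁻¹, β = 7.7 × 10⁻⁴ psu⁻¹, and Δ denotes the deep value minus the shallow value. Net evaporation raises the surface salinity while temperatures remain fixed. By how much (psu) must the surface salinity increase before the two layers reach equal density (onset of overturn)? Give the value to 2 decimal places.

0.65 psu

Neutral buoyancy requires −α(T_deep − T_surf) + β(S_deep − S_surf′) = 0.
S_surf′ = S_deep − (α/β)·ΔT = 33.77 − (1 × 10⁻⁴/7.7 × 10⁻⁴)·(+1.2) = 33.6142 psu.
Increase required: 33.6142 − 32.96 = 0.6542 psu.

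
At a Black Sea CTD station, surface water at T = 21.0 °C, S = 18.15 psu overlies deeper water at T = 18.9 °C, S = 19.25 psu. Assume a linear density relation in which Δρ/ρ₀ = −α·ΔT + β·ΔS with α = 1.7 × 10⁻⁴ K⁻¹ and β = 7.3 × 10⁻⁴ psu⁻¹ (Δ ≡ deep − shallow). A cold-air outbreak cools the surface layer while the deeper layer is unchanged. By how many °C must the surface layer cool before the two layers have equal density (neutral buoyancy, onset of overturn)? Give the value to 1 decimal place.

Neutral buoyancy requires Δρ = 0, i.e. −α(T_deep − T_surf′) + β(S_deep − S_surf) = 0.
T_surf′ = T_deep − (β/α)·ΔS = 18.9 − (7.3 × 10⁻⁴/1.7 × 10⁻⁴)·(+1.10) = 14.176 °C.
Cooling required: 21.0 − (14.176) = 6.824 °C.

6.8 °C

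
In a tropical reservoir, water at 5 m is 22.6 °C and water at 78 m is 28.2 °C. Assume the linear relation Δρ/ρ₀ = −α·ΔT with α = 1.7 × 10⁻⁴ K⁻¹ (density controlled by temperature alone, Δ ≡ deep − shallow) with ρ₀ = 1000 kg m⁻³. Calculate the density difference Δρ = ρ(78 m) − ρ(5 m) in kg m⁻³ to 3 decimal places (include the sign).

ΔT = +5.6 K, Δρ/ρ₀ = −αΔT = -9.52 × 10⁻⁴.
Δρ = 1000 × (-9.52 × 10⁻⁴) = -0.952 kg m⁻³.
Negative Δρ: lighter below, statically unstable.

-0.952 kg m⁻³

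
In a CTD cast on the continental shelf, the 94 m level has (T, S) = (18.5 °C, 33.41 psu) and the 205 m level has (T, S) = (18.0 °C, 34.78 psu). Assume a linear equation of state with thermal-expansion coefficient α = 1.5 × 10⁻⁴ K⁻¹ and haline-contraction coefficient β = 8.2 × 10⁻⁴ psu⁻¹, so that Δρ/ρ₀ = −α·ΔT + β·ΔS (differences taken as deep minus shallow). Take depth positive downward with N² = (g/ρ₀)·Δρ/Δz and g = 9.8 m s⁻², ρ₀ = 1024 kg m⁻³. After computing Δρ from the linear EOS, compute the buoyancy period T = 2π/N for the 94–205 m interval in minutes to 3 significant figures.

ΔT = -0.5 K, ΔS = +1.37 psu (deep − shallow).
Δρ/ρ₀ = −αΔT + βΔS = 7.50 × 10⁻⁵ + 1.1234 × 10⁻³ = 1.1984 × 10⁻³, so Δρ ≈ 1.227 kg m⁻³.
N² = (g/ρ₀)·Δρ/Δz = g·(Δρ/ρ₀)/Δz = 9.8 × 1.1984 × 10⁻³ / 111 = 1.0580 × 10⁻⁴ s⁻².
N = √(1.0580 × 10⁻⁴) = 0.010286 rad s⁻¹ → T = 2π/N = 610.85 s = 10.181 min ≈ 10.2 min.

10.2 min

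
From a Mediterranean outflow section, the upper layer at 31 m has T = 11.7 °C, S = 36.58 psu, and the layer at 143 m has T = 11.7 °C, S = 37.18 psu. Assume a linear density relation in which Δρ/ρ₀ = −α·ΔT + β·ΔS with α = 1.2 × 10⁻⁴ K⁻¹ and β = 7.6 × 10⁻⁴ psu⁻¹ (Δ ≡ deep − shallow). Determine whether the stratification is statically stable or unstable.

ΔT = 11.7 − 11.7 = +0.0 K and ΔS = 37.18 − 36.58 = +0.60 psu (deep − shallow).
−αΔT = 0; βΔS = 4.56 × 10⁻⁴; sum Δρ/ρ₀ = 4.56 × 10⁻⁴.
Δρ/ρ₀ > 0, so Δρ > 0: deeper water is denser → statically stable.

stable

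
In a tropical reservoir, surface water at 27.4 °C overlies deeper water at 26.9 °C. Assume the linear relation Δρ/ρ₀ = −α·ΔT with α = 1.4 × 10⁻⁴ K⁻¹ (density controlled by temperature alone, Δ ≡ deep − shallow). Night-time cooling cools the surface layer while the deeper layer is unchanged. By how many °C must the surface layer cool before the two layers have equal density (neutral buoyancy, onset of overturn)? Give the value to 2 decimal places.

0.50 °C

With temperature the only control, equal density requires T_surf′ = T_deep.
T_surf′ = 26.9 °C.
Cooling required: 27.4 − 26.9 = 0.50 °C.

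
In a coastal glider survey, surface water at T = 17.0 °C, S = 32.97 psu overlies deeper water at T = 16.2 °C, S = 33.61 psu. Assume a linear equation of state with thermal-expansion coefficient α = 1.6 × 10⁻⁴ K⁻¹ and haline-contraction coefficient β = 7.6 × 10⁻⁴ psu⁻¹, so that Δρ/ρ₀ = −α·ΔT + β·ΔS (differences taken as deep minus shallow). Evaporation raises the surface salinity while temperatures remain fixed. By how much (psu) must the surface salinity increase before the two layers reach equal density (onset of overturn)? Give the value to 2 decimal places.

Neutral buoyancy requires −α(T_deep − T_surf) + β(S_deep − S_surf′) = 0.
S_surf′ = S_deep − (α/β)·ΔT = 33.61 − (1.6 × 10⁻⁴/7.6 × 10⁻⁴)·(-0.8) = 33.7784 psu.
Increase required: 33.7784 − 32.97 = 0.8084 psu.

0.81 psu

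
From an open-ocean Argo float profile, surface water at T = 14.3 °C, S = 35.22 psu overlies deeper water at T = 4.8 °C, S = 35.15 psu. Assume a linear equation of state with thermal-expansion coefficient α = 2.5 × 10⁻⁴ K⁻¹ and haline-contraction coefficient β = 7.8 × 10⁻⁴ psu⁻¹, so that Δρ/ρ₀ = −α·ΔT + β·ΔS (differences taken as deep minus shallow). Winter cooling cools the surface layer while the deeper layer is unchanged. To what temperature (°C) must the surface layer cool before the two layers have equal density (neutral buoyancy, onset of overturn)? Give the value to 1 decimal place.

5.0 °C

Neutral buoyancy requires Δρ = 0, i.e. −α(T_deep − T_surf′) + β(S_deep − S_surf) = 0.
T_surf′ = T_deep − (β/α)·ΔS = 4.8 − (7.8 × 10⁻⁴/2.5 × 10⁻⁴)·(-0.07) = 5.018 °C.
Cooling required: 14.3 − (5.018) = 9.282 °C.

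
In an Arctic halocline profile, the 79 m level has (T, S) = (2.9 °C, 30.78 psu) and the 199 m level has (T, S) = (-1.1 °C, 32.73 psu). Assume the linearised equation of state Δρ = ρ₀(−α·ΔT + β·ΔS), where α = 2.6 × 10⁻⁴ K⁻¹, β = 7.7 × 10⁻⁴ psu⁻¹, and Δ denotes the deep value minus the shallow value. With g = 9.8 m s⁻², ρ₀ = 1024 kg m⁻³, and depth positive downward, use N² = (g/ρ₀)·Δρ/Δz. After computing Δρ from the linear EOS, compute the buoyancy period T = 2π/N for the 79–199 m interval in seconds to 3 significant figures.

436 s

ΔT = -4.0 K, ΔS = +1.95 psu (deep − shallow).
Δρ/ρ₀ = −αΔT + βΔS = 1.04 × 10⁻³ + 1.5015 × 10⁻³ = 2.5415 × 10⁻³, so Δρ ≈ 2.602 kg m⁻³.
N² = (g/ρ₀)·Δρ/Δz = g·(Δρ/ρ₀)/Δz = 9.8 × 2.5415 × 10⁻³ / 120 = 2.0756 × 10⁻⁴ s⁻².
N = √(2.0756 × 10⁻⁴) = 0.014407 rad s⁻¹ → T = 2π/N = 436.12 s ≈ 436 s.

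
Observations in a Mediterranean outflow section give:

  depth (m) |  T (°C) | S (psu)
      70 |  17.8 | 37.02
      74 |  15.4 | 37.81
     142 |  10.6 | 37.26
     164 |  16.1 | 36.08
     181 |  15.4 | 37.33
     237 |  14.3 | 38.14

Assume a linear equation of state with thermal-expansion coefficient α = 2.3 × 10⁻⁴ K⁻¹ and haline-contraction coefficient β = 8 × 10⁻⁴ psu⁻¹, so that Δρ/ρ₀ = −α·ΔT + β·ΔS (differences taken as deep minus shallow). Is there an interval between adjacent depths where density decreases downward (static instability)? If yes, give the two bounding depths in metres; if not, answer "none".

Evaluate Δρ/ρ₀ = −αΔT + βΔS across each adjacent pair:
  70–74 m: −αΔT+βΔS = −(2.3 × 10⁻⁴)(-2.4)+(8 × 10⁻⁴)(+0.79) = 1.2 × 10⁻³ → stable
  74–142 m: −αΔT+βΔS = −(2.3 × 10⁻⁴)(-4.8)+(8 × 10⁻⁴)(-0.55) = 6.6 × 10⁻⁴ → stable
  142–164 m: −αΔT+βΔS = −(2.3 × 10⁻⁴)(+5.5)+(8 × 10⁻⁴)(-1.18) = -2.2 × 10⁻³ → UNSTABLE
  164–181 m: −αΔT+βΔS = −(2.3 × 10⁻⁴)(-0.7)+(8 × 10⁻⁴)(+1.25) = 1.2 × 10⁻³ → stable
  181–237 m: −αΔT+βΔS = −(2.3 × 10⁻⁴)(-1.1)+(8 × 10⁻⁴)(+0.81) = 9.0 × 10⁻⁴ → stable
The 142–164 m interval has Δρ < 0: lighter water underlies denser water.

142–164 m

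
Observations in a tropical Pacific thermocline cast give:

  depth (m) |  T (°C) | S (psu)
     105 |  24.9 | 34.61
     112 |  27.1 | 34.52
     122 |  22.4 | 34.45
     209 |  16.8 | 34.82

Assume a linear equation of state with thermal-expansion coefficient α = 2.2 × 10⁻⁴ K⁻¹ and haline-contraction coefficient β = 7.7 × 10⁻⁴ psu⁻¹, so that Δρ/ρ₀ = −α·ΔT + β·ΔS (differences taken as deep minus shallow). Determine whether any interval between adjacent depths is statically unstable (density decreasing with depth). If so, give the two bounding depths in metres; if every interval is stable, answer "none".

Evaluate Δρ/ρ₀ = −αΔT + βΔS across each adjacent pair:
  105–112 m: −αΔT+βΔS = −(2.2 × 10⁻⁴)(+2.2)+(7.7 × 10⁻⁴)(-0.09) = -5.5 × 10⁻⁴ → UNSTABLE
  112–122 m: −αΔT+βΔS = −(2.2 × 10⁻⁴)(-4.7)+(7.7 × 10⁻⁴)(-0.07) = 9.8 × 10⁻⁴ → stable
  122–209 m: −αΔT+βΔS = −(2.2 × 10⁻⁴)(-5.6)+(7.7 × 10⁻⁴)(+0.37) = 1.5 × 10⁻³ → stable
The 105–112 m interval has Δρ < 0: lighter water underlies denser water.

105–112 m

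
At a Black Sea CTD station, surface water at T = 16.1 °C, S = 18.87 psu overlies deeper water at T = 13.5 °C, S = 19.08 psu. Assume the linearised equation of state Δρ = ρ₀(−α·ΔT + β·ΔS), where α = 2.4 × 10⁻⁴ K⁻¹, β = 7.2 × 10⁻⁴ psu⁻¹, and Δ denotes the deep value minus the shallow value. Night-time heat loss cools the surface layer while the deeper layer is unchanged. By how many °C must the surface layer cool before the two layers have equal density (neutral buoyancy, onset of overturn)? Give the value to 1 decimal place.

Neutral buoyancy requires Δρ = 0, i.e. −α(T_deep − T_surf′) + β(S_deep − S_surf) = 0.
T_surf′ = T_deep − (β/α)·ΔS = 13.5 − (7.2 × 10⁻⁴/2.4 × 10⁻⁴)·(+0.21) = 12.870 °C.
Cooling required: 16.1 − (12.870) = 3.230 °C.

3.2 °C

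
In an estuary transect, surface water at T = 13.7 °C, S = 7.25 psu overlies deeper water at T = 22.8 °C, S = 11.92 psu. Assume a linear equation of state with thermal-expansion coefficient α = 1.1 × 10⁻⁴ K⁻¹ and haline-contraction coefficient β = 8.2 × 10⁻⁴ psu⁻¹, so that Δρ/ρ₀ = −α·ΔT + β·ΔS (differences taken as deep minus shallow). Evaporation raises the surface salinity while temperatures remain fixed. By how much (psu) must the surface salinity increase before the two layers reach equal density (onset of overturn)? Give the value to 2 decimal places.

Neutral buoyancy requires −α(T_deep − T_surf) + β(S_deep − S_surf′) = 0.
S_surf′ = S_deep − (α/β)·ΔT = 11.92 − (1.1 × 10⁻⁴/8.2 × 10⁻⁴)·(+9.1) = 10.6993 psu.
Increase required: 10.6993 − 7.25 = 3.4493 psu.

3.45 psu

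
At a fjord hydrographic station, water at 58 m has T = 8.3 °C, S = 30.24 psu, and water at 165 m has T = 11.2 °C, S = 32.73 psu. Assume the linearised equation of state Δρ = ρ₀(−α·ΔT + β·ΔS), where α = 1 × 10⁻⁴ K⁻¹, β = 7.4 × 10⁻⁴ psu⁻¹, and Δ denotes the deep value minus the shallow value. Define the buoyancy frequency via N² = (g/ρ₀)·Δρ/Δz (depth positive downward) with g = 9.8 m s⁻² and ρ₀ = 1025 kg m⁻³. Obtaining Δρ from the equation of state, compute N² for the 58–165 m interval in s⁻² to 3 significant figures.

ΔT = +2.9 K, ΔS = +2.49 psu (deep − shallow).
Δρ/ρ₀ = −αΔT + βΔS = -2.90 × 10⁻⁴ + 1.8426 × 10⁻³ = 1.5526 × 10⁻³, so Δρ ≈ 1.591 kg m⁻³.
N² = (g/ρ₀)·Δρ/Δz = g·(Δρ/ρ₀)/Δz = 9.8 × 1.5526 × 10⁻³ / 107 = 1.4220 × 10⁻⁴ s⁻² ≈ 1.42 × 10⁻⁴ s⁻².

1.42 × 10⁻⁴ s⁻²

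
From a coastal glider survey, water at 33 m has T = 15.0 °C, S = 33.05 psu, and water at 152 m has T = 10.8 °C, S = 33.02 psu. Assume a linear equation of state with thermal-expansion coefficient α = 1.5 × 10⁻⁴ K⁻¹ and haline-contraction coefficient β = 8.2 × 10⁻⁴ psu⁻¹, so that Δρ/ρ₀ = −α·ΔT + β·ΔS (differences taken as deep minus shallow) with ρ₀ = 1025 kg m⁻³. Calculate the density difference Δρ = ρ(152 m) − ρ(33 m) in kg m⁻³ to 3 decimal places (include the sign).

+0.621 kg m⁻³

ΔT = -4.2 K, ΔS = -0.03 psu (deep − shallow).
Δρ/ρ₀ = −(1.5 × 10⁻⁴)(-4.2) + (8.2 × 10⁻⁴)(-0.03) = 6.054 × 10⁻⁴.
Δρ = 1025 × (6.054 × 10⁻⁴) = +0.621 kg m⁻³.
Positive Δρ: denser below, stable.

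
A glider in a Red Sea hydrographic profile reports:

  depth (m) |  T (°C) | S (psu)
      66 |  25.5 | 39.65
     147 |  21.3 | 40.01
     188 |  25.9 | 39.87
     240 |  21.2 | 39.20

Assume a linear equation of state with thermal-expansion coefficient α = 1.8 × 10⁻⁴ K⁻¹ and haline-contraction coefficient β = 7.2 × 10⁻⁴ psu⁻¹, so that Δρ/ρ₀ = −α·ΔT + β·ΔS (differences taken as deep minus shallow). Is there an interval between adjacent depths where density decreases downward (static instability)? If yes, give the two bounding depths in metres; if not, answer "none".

147–188 m

Evaluate Δρ/ρ₀ = −αΔT + βΔS across each adjacent pair:
  66–147 m: −αΔT+βΔS = −(1.8 × 10⁻⁴)(-4.2)+(7.2 × 10⁻⁴)(+0.36) = 1.0 × 10⁻³ → stable
  147–188 m: −αΔT+βΔS = −(1.8 × 10⁻⁴)(+4.6)+(7.2 × 10⁻⁴)(-0.14) = -9.3 × 10⁻⁴ → UNSTABLE
  188–240 m: −αΔT+βΔS = −(1.8 × 10⁻⁴)(-4.7)+(7.2 × 10⁻⁴)(-0.67) = 3.6 × 10⁻⁴ → stable
The 147–188 m interval has Δρ < 0: lighter water underlies denser water.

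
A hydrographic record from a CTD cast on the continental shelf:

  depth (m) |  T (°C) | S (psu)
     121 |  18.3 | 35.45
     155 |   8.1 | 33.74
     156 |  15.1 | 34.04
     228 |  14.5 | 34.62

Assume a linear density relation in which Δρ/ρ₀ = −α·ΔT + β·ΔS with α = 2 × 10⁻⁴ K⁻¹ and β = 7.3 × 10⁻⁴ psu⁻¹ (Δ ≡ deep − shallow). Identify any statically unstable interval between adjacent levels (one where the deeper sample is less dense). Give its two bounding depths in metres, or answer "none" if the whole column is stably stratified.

155–156 m

Evaluate Δρ/ρ₀ = −αΔT + βΔS across each adjacent pair:
  121–155 m: −αΔT+βΔS = −(2 × 10⁻⁴)(-10.2)+(7.3 × 10⁻⁴)(-1.71) = 7.9 × 10⁻⁴ → stable
  155–156 m: −αΔT+βΔS = −(2 × 10⁻⁴)(+7.0)+(7.3 × 10⁻⁴)(+0.30) = -1.2 × 10⁻³ → UNSTABLE
  156–228 m: −αΔT+βΔS = −(2 × 10⁻⁴)(-0.6)+(7.3 × 10⁻⁴)(+0.58) = 5.4 × 10⁻⁴ → stable
The 155–156 m interval has Δρ < 0: lighter water underlies denser water.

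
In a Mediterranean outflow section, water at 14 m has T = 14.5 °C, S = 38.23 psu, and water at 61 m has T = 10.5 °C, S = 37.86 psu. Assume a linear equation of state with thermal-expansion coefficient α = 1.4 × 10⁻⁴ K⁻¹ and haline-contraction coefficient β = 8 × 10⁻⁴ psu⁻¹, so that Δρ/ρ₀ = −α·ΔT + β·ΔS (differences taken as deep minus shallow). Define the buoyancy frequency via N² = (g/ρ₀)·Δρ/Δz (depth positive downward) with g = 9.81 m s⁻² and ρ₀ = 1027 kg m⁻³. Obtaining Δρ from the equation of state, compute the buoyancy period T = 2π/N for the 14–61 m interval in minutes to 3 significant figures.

ΔT = -4.0 K, ΔS = -0.37 psu (deep − shallow).
Δρ/ρ₀ = −αΔT + βΔS = 5.60 × 10⁻⁴ − 2.96 × 10⁻⁴ = 2.64 × 10⁻⁴, so Δρ ≈ 0.2711 kg m⁻³.
N² = (g/ρ₀)·Δρ/Δz = g·(Δρ/ρ₀)/Δz = 9.81 × 2.64 × 10⁻⁴ / 47 = 5.5103 × 10⁻⁵ s⁻².
N = √(5.5103 × 10⁻⁵) = 7.4231 × 10⁻³ rad s⁻¹ → T = 2π/N = 846.44 s = 14.107 min ≈ 14.1 min.

14.1 min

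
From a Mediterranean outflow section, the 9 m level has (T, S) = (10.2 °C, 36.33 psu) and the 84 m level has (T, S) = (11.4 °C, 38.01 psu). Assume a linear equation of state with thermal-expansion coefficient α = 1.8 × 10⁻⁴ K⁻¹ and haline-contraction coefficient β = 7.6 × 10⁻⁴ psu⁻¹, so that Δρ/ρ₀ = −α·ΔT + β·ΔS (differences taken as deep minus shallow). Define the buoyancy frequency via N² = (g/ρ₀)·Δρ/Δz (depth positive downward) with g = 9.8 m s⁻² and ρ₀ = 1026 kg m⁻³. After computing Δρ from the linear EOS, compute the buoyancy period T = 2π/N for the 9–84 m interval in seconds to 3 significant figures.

534 s

ΔT = +1.2 K, ΔS = +1.68 psu (deep − shallow).
Δρ/ρ₀ = −αΔT + βΔS = -2.16 × 10⁻⁴ + 1.2768 × 10⁻³ = 1.0608 × 10⁻³, so Δρ ≈ 1.088 kg m⁻³.
N² = (g/ρ₀)·Δρ/Δz = g·(Δρ/ρ₀)/Δz = 9.8 × 1.0608 × 10⁻³ / 75 = 1.3861 × 10⁻⁴ s⁻².
N = √(1.3861 × 10⁻⁴) = 0.011773 rad s⁻¹ → T = 2π/N = 533.69 s ≈ 534 s.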